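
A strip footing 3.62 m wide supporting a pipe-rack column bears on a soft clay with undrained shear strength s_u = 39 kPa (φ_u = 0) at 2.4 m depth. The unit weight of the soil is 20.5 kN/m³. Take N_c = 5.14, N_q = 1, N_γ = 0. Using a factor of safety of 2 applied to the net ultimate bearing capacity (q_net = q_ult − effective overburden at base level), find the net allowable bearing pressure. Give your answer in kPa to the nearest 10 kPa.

q_all(net) ≈ 100 kPa

Effective surcharge at the founding depth q = γ·D_f = 20.5 × 2.4 = 49.2 kPa.
q_ult = c·N_c + q·N_q
     = 39 × 5.14 + 49.2 × 1
     = 200.46 + 49.2 = 249.66 kPa.
Net ultimate: q_net = 249.66 − 49.2 = 200.46 kPa.
q_all(net) = 200.46 / 2 = 100.23 kPa.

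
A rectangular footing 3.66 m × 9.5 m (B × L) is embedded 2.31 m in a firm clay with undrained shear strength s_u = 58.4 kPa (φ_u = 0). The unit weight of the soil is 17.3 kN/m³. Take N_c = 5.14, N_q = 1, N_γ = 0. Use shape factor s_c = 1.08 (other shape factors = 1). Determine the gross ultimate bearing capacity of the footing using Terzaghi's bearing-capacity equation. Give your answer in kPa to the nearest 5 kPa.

q = γ·D_f = 17.3 × 2.31 = 39.963 kPa.
c·N_c·s_c = 58.4 × 5.14 × 1.08 = 324.19 kPa
q·N_q = 39.963 × 1 = 39.963 kPa
q_ult = 324.19 + 39.963 = 364.15 kPa.

q_ult ≈ 365 kPa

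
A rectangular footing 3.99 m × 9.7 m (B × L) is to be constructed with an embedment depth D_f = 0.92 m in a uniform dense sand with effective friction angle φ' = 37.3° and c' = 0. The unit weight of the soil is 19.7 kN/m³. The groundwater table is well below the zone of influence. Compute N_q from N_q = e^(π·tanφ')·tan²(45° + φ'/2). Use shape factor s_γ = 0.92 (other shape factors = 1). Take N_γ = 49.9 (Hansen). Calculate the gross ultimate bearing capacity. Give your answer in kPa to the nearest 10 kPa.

tan37.3° = 0.7618, so N_q = e^(π×0.7618)·tan²(63.65°) = 10.949 × 4.076 = 44.63.
q = γ·D_f = 19.7 × 0.92 = 18.124 kPa.
q·N_q = 18.124 × 44.628 = 808.84 kPa
0.5·γ·B·N_γ·s_γ = 0.5 × 19.7 × 3.99 × 49.9 × 0.92 = 1804.3 kPa
q_ult = 808.84 + 1804.3 = 2613.1 kPa.

q_ult ≈ 2610 kPa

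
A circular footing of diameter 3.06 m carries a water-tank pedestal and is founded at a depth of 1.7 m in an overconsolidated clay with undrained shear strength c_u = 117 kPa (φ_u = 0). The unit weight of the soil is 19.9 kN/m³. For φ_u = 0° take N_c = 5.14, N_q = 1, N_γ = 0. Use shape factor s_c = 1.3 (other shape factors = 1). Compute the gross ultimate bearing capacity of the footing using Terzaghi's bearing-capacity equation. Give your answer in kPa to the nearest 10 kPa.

Overburden at base level: q = 19.9 × 1.7 = 33.83 kPa.
Cohesion term c·N_c·s_c = 117 × 5.14 × 1.3 = 781.79 kPa; surcharge term q·N_q = 33.83 × 1 = 33.83 kPa.
q_ult = 781.79 + 33.83 = 815.62 kPa.

q_ult ≈ 820 kPa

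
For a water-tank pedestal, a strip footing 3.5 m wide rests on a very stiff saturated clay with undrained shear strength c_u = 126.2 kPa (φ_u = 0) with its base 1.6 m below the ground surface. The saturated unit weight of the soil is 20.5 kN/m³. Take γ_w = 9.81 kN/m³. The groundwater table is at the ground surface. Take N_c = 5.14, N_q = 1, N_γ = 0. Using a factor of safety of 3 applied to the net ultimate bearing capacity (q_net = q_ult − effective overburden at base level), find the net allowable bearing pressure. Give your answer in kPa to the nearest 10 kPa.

q_all(net) ≈ 220 kPa

γ' = 20.5 − 9.81 = 10.69 kN/m³ (submerged throughout). q = 10.69 × 1.6 = 17.104 kPa.
c·N_c = 126.2 × 5.14 = 648.67 kPa
q·N_q = 17.104 × 1 = 17.104 kPa
q_ult = 648.67 + 17.104 = 665.77 kPa.
Net ultimate: q_net = 665.77 − 17.104 = 648.67 kPa.
q_all(net) = 648.67 / 3 = 216.22 kPa.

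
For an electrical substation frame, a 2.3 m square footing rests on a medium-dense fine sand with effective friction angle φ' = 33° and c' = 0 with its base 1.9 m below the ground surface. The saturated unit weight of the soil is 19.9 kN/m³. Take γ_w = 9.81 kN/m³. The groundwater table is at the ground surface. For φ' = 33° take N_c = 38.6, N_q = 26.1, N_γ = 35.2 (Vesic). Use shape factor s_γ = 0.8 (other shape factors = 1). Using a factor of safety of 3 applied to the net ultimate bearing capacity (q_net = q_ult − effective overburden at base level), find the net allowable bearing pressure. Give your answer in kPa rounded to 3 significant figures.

γ' = 19.9 − 9.81 = 10.09 kN/m³ (submerged throughout). q = 10.09 × 1.9 = 19.171 kPa; the same γ' applies in the ½γBN_γ term.
q·N_q = 19.171 × 26.1 = 500.36 kPa
0.5·γ·B·N_γ·s_γ = 0.5 × 10.09 × 2.3 × 35.2 × 0.8 = 326.75 kPa
q_ult = 500.36 + 326.75 = 827.12 kPa.
Net ultimate: q_net = 827.12 − 19.171 = 807.95 kPa.
q_all(net) = 807.95 / 3 = 269.32 kPa.

q_all(net) ≈ 269 kPa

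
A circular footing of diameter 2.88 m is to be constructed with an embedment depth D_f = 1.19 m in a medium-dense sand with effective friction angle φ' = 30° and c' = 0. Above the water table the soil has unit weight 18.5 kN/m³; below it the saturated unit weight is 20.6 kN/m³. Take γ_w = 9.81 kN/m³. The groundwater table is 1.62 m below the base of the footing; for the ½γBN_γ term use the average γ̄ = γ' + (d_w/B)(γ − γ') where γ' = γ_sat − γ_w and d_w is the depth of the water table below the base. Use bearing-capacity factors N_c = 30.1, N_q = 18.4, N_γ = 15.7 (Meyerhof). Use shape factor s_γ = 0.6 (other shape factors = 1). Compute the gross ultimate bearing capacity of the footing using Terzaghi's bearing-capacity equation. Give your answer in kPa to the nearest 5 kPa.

Effective surcharge at the founding depth q = γ·D_f = 18.5 × 1.19 = 22.015 kPa.
With d_w = 1.62 m < B, γ̄ = 10.79 + (1.62/2.88) × (18.5 − 10.79) = 15.127 kN/m³.
q_ult = q·N_q + 0.5·γ·B·N_γ·s_γ
     = 22.015 × 18.4 + 0.5 × 15.127 × 2.88 × 15.7 × 0.6
     = 405.08 + 205.19 = 610.27 kPa.

q_ult ≈ 610 kPa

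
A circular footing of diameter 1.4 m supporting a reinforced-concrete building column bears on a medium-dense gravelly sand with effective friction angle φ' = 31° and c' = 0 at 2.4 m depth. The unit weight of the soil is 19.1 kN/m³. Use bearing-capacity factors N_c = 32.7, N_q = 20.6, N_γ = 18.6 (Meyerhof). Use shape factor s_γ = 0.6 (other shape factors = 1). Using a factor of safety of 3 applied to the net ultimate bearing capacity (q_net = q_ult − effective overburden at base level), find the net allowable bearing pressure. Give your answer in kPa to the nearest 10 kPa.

q_all(net) ≈ 350 kPa

q = γ·D_f = 19.1 × 2.4 = 45.84 kPa.
q·N_q = 45.84 × 20.6 = 944.3 kPa
0.5·γ·B·N_γ·s_γ = 0.5 × 19.1 × 1.4 × 18.6 × 0.6 = 149.21 kPa
q_ult = 944.3 + 149.21 = 1093.5 kPa.
Net ultimate: q_net = 1093.5 − 45.84 = 1047.7 kPa.
q_all(net) = 1047.7 / 3 = 349.22 kPa.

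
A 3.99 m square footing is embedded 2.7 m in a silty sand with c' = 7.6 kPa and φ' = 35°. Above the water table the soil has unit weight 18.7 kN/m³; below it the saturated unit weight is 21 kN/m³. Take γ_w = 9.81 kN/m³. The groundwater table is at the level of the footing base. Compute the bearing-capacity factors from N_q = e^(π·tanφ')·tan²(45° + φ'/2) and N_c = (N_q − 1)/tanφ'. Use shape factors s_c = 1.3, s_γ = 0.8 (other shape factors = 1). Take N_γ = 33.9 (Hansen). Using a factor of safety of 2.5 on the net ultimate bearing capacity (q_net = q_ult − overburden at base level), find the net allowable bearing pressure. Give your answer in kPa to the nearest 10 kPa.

N_q = e^(π·tan35°)·tan²(62.5°) = 33.3; N_c = (N_q − 1)/tanφ' = 46.12.
q = γ·D_f = 18.7 × 2.7 = 50.49 kPa.
For the ½γBN_γ term take γ' = 21 − 9.81 = 11.19 kN/m³ (soil below base is submerged).
c·N_c·s_c = 7.6 × 46.124 × 1.3 = 455.7 kPa
q·N_q = 50.49 × 33.296 = 1681.1 kPa
0.5·γ·B·N_γ·s_γ = 0.5 × 11.19 × 3.99 × 33.9 × 0.8 = 605.43 kPa
q_ult = 455.7 + 1681.1 + 605.43 = 2742.2 kPa.
q_net = 2742.2 − 50.49 = 2691.8 kPa.
q_all(net) = 2691.8 / 2.5 = 1076.7 kPa.

q_all(net) ≈ 1080 kPa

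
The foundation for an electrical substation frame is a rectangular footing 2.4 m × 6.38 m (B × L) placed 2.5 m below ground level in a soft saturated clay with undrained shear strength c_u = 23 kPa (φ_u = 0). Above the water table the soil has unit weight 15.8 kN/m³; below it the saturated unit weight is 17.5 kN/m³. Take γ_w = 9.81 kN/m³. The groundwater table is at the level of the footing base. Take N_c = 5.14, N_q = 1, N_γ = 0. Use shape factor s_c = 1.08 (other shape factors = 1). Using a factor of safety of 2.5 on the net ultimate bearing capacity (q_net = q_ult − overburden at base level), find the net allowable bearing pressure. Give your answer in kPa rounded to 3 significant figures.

Overburden at base level: q = 15.8 × 2.5 = 39.5 kPa.
Cohesion term c·N_c·s_c = 23 × 5.14 × 1.08 = 127.68 kPa; surcharge term q·N_q = 39.5 × 1 = 39.5 kPa.
q_ult = 127.68 + 39.5 = 167.18 kPa.
q_net = 167.18 − 39.5 = 127.68 kPa.
q_all(net) = 127.68 / 2.5 = 51.071 kPa.

q_all(net) ≈ 51.1 kPa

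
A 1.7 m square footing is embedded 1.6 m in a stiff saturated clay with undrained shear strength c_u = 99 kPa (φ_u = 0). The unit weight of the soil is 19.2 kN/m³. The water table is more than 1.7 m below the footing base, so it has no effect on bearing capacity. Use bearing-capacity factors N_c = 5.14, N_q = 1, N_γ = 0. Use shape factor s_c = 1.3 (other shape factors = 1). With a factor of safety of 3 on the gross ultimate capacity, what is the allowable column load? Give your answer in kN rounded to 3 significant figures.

P_all ≈ 667 kN

Overburden at base level: q = 19.2 × 1.6 = 30.72 kPa.
Cohesion term c·N_c·s_c = 99 × 5.14 × 1.3 = 661.52 kPa; surcharge term q·N_q = 30.72 × 1 = 30.72 kPa.
q_ult = 661.52 + 30.72 = 692.24 kPa.
Gross allowable pressure q_all = 692.24 / 3 = 230.75 kPa.
Footing area = 2.89 m², so allowable column load = 230.75 × 2.89 = 666.86 kN.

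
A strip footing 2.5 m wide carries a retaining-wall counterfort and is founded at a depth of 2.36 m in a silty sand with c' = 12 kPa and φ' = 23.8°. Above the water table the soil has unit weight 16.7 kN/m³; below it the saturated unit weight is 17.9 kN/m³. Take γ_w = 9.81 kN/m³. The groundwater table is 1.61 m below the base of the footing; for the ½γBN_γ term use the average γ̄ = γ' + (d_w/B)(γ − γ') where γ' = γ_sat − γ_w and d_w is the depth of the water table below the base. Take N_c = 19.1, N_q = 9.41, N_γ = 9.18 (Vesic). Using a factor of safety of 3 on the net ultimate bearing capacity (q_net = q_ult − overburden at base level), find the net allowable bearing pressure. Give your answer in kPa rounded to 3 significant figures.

q = γ·D_f = 16.7 × 2.36 = 39.412 kPa.
γ' = 8.09 kN/m³; averaging over the depth B below the base, γ̄ = γ' + (d_w/B)(γ − γ') = 13.635 kN/m³.
c·N_c = 12 × 19.1 = 229.2 kPa
q·N_q = 39.412 × 9.41 = 370.87 kPa
0.5·γ·B·N_γ = 0.5 × 13.635 × 2.5 × 9.18 = 156.46 kPa
q_ult = 229.2 + 370.87 + 156.46 = 756.53 kPa.
q_net = 756.53 − 39.412 = 717.11 kPa.
q_all(net) = 717.11 / 3 = 239.04 kPa.

q_all(net) ≈ 239 kPa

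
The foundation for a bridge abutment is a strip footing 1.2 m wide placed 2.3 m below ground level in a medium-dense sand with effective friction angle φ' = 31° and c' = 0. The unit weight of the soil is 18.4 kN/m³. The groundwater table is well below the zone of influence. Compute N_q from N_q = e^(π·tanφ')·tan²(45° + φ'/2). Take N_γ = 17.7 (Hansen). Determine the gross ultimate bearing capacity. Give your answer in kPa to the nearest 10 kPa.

q_ult ≈ 1070 kPa

tan31° = 0.6009, so N_q = e^(π×0.6009)·tan²(60.5°) = 6.604 × 3.124 = 20.63.
Effective surcharge at the founding depth q = γ·D_f = 18.4 × 2.3 = 42.32 kPa.
q_ult = q·N_q + 0.5·γ·B·N_γ
     = 42.32 × 20.631 + 0.5 × 18.4 × 1.2 × 17.7
     = 873.1 + 195.41 = 1068.5 kPa.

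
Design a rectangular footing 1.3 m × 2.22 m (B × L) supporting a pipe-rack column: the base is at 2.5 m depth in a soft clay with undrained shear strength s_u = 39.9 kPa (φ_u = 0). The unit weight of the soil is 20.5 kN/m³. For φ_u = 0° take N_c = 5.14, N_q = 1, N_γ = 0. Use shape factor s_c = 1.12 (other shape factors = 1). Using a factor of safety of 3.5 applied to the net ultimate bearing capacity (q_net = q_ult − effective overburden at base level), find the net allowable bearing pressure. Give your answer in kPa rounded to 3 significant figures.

Effective surcharge at the founding depth q = γ·D_f = 20.5 × 2.5 = 51.25 kPa.
q_ult = c·N_c·s_c + q·N_q
     = 39.9 × 5.14 × 1.12 + 51.25 × 1
     = 229.7 + 51.25 = 280.95 kPa.
Net ultimate: q_net = 280.95 − 51.25 = 229.7 kPa.
q_all(net) = 229.7 / 3.5 = 65.628 kPa.

q_all(net) ≈ 65.6 kPa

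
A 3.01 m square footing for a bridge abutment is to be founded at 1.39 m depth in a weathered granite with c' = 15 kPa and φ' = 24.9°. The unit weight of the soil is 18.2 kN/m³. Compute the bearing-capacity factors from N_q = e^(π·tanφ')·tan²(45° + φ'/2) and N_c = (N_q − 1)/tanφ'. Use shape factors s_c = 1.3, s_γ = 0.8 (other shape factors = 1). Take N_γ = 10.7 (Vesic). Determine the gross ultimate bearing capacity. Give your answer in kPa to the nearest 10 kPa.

q_ult ≈ 900 kPa

tan24.9° = 0.4642, so N_q = e^(π×0.4642)·tan²(57.45°) = 4.299 × 2.454 = 10.55.
N_c = (10.55 − 1)/tan24.9° = 20.57.
q = γ·D_f = 18.2 × 1.39 = 25.298 kPa.
c·N_c·s_c = 15 × 20.575 × 1.3 = 401.21 kPa
q·N_q = 25.298 × 10.551 = 266.91 kPa
0.5·γ·B·N_γ·s_γ = 0.5 × 18.2 × 3.01 × 10.7 × 0.8 = 234.47 kPa
q_ult = 401.21 + 266.91 + 234.47 = 902.59 kPa.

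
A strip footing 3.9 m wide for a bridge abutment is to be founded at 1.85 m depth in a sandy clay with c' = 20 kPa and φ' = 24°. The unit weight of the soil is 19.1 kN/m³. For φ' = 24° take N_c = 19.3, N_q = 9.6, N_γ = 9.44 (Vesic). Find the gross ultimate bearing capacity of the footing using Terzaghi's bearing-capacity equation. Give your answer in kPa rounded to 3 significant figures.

q_ult ≈ 1080 kPa

Overburden at base level: q = 19.1 × 1.85 = 35.335 kPa.
Cohesion term c·N_c = 20 × 19.3 = 386 kPa; surcharge term q·N_q = 35.335 × 9.6 = 339.22 kPa; self-weight term 0.5·γ·B·N_γ = 0.5 × 19.1 × 3.9 × 9.44 = 351.59 kPa.
q_ult = 386 + 339.22 + 351.59 = 1076.8 kPa.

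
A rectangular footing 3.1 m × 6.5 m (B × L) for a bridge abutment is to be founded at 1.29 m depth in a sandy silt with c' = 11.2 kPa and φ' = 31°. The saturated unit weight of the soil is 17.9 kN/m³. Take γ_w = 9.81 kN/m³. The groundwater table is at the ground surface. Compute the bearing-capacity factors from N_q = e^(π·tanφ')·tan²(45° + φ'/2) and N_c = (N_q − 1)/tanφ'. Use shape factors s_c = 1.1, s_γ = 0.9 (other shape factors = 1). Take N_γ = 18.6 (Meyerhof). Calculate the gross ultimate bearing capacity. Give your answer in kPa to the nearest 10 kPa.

q_ult ≈ 830 kPa

tan31° = 0.6009, so N_q = e^(π×0.6009)·tan²(60.5°) = 6.604 × 3.124 = 20.63.
N_c = (20.63 − 1)/tan31° = 32.67.
Water table at ground surface, so effective unit weight γ' = 17.9 − 9.81 = 8.09 kN/m³ is used throughout; overburden q = 8.09 × 1.29 = 10.436 kPa; the same γ' applies in the ½γBN_γ term.
Cohesion term c·N_c·s_c = 11.2 × 32.671 × 1.1 = 402.51 kPa; surcharge term q·N_q = 10.436 × 20.631 = 215.31 kPa; self-weight term 0.5·γ·B·N_γ·s_γ = 0.5 × 8.09 × 3.1 × 18.6 × 0.9 = 209.91 kPa.
q_ult = 402.51 + 215.31 + 209.91 = 827.72 kPa.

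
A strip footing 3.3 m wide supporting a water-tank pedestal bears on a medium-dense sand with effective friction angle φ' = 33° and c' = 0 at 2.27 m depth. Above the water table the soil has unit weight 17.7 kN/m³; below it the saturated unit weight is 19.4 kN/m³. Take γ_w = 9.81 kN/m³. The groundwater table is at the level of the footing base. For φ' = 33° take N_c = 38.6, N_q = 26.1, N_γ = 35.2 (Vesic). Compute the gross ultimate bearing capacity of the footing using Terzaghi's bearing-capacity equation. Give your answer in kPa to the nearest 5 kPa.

q_ult ≈ 1605 kPa

Overburden at base level: q = 17.7 × 2.27 = 40.179 kPa.
Below the base the soil is submerged, so the ½γBN_γ term uses γ' = 19.4 − 9.81 = 9.59 kN/m³.
Surcharge term q·N_q = 40.179 × 26.1 = 1048.7 kPa; self-weight term 0.5·γ·B·N_γ = 0.5 × 9.59 × 3.3 × 35.2 = 556.99 kPa.
q_ult = 1048.7 + 556.99 = 1605.7 kPa.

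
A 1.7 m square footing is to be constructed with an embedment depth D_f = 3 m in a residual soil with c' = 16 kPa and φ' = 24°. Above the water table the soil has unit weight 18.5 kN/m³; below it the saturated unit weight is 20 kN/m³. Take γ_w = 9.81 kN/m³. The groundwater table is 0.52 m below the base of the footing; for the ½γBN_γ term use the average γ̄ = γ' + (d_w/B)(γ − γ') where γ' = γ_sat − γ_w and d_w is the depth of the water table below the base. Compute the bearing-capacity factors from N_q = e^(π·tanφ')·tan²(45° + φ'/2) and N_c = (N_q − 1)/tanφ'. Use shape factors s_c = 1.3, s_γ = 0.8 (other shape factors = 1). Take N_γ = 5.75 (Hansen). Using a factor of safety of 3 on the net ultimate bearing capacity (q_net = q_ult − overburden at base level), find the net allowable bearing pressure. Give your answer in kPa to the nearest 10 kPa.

N_q = e^(π·tan24°)·tan²(57°) = 9.6; N_c = (N_q − 1)/tanφ' = 19.32.
q = γ·D_f = 18.5 × 3 = 55.5 kPa.
γ' = 10.19 kN/m³; averaging over the depth B below the base, γ̄ = γ' + (d_w/B)(γ − γ') = 12.732 kN/m³.
c·N_c·s_c = 16 × 19.324 × 1.3 = 401.93 kPa
q·N_q = 55.5 × 9.6034 = 532.99 kPa
0.5·γ·B·N_γ·s_γ = 0.5 × 12.732 × 1.7 × 5.75 × 0.8 = 49.782 kPa
q_ult = 401.93 + 532.99 + 49.782 = 984.7 kPa.
q_net = 984.7 − 55.5 = 929.2 kPa.
q_all(net) = 929.2 / 3 = 309.73 kPa.

q_all(net) ≈ 310 kPa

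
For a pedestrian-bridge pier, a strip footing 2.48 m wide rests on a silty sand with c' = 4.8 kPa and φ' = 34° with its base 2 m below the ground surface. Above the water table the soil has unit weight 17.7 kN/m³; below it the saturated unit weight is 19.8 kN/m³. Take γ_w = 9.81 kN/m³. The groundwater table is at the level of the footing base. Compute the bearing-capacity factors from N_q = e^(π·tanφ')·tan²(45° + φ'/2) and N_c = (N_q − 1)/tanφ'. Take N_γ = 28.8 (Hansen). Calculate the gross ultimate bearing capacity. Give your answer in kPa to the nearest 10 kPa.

tan34° = 0.6745, so N_q = e^(π×0.6745)·tan²(62°) = 8.323 × 3.537 = 29.44.
N_c = (29.44 − 1)/tan34° = 42.16.
q = γ·D_f = 17.7 × 2 = 35.4 kPa.
For the ½γBN_γ term take γ' = 19.8 − 9.81 = 9.99 kN/m³ (soil below base is submerged).
c·N_c = 4.8 × 42.164 = 202.39 kPa
q·N_q = 35.4 × 29.44 = 1042.2 kPa
0.5·γ·B·N_γ = 0.5 × 9.99 × 2.48 × 28.8 = 356.76 kPa
q_ult = 202.39 + 1042.2 + 356.76 = 1601.3 kPa.

q_ult ≈ 1600 kPa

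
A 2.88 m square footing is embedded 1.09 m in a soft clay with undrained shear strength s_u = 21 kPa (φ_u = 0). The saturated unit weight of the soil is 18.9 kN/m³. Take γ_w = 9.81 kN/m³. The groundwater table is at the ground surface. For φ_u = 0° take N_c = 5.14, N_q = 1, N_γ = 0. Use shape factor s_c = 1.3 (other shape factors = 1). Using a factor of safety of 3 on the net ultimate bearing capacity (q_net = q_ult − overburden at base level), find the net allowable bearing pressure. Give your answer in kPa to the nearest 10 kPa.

γ' = 18.9 − 9.81 = 9.09 kN/m³ (submerged throughout). q = 9.09 × 1.09 = 9.9081 kPa.
c·N_c·s_c = 21 × 5.14 × 1.3 = 140.32 kPa
q·N_q = 9.9081 × 1 = 9.9081 kPa
q_ult = 140.32 + 9.9081 = 150.23 kPa.
q_net = 150.23 − 9.9081 = 140.32 kPa.
q_all(net) = 140.32 / 3 = 46.774 kPa.

q_all(net) ≈ 50 kPa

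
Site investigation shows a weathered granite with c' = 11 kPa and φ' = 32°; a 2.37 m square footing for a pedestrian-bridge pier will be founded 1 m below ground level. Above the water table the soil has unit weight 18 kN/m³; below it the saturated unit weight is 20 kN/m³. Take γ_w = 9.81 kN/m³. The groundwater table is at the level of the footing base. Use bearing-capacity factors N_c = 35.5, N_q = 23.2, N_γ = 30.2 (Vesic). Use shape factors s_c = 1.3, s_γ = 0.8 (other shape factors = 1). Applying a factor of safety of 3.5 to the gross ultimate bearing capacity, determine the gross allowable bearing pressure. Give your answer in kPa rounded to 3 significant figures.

q_all ≈ 348 kPa

Effective surcharge at the founding depth q = γ·D_f = 18 × 1 = 18 kPa.
The water table coincides with the base, so in the self-weight term γ → γ' = 10.19 kN/m³.
q_ult = c·N_c·s_c + q·N_q + 0.5·γ·B·N_γ·s_γ
     = 11 × 35.5 × 1.3 + 18 × 23.2 + 0.5 × 10.19 × 2.37 × 30.2 × 0.8
     = 507.65 + 417.6 + 291.74 = 1217 kPa.
q_all = q_ult / FS = 1217 / 3.5 = 347.71 kPa.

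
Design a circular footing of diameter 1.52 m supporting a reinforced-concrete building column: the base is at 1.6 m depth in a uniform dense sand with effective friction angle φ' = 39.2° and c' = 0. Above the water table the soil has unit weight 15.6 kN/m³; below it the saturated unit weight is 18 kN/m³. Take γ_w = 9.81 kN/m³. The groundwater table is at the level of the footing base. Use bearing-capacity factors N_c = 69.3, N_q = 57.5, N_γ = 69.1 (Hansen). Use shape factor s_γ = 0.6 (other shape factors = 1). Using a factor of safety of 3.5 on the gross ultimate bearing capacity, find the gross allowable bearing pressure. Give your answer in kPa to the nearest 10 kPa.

q_all ≈ 480 kPa

q = γ·D_f = 15.6 × 1.6 = 24.96 kPa.
For the ½γBN_γ term take γ' = 18 − 9.81 = 8.19 kN/m³ (soil below base is submerged).
q·N_q = 24.96 × 57.5 = 1435.2 kPa
0.5·γ·B·N_γ·s_γ = 0.5 × 8.19 × 1.52 × 69.1 × 0.6 = 258.06 kPa
q_ult = 1435.2 + 258.06 = 1693.3 kPa.
q_all = 1693.3 / 3.5 = 483.79 kPa.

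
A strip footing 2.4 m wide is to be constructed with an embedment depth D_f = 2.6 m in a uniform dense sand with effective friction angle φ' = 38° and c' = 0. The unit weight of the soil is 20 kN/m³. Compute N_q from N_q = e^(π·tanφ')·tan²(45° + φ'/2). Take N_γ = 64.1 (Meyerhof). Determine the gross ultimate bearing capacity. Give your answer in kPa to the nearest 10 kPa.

tan38° = 0.7813, so N_q = e^(π×0.7813)·tan²(64°) = 11.64 × 4.204 = 48.93.
q = γ·D_f = 20 × 2.6 = 52 kPa.
q·N_q = 52 × 48.933 = 2544.5 kPa
0.5·γ·B·N_γ = 0.5 × 20 × 2.4 × 64.1 = 1538.4 kPa
q_ult = 2544.5 + 1538.4 = 4082.9 kPa.

q_ult ≈ 4080 kPa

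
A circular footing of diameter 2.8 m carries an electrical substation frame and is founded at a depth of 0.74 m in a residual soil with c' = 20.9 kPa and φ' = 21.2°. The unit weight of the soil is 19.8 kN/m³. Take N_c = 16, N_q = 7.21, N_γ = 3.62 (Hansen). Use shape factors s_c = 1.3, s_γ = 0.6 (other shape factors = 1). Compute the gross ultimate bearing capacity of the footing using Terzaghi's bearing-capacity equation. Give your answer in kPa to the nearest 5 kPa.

q_ult ≈ 600 kPa

q = γ·D_f = 19.8 × 0.74 = 14.652 kPa.
c·N_c·s_c = 20.9 × 16 × 1.3 = 434.72 kPa
q·N_q = 14.652 × 7.21 = 105.64 kPa
0.5·γ·B·N_γ·s_γ = 0.5 × 19.8 × 2.8 × 3.62 × 0.6 = 60.208 kPa
q_ult = 434.72 + 105.64 + 60.208 = 600.57 kPa.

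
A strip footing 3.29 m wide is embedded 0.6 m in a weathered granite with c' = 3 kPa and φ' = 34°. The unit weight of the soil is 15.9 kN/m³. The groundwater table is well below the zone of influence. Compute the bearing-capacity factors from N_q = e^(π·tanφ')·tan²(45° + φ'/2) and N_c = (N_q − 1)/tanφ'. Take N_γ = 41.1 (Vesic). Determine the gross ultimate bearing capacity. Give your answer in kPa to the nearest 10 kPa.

tan34° = 0.6745, so N_q = e^(π×0.6745)·tan²(62°) = 8.323 × 3.537 = 29.44.
N_c = (29.44 − 1)/tan34° = 42.16.
Overburden at base level: q = 15.9 × 0.6 = 9.54 kPa.
Cohesion term c·N_c = 3 × 42.164 = 126.49 kPa; surcharge term q·N_q = 9.54 × 29.44 = 280.86 kPa; self-weight term 0.5·γ·B·N_γ = 0.5 × 15.9 × 3.29 × 41.1 = 1075 kPa.
q_ult = 126.49 + 280.86 + 1075 = 1482.3 kPa.

q_ult ≈ 1480 kPa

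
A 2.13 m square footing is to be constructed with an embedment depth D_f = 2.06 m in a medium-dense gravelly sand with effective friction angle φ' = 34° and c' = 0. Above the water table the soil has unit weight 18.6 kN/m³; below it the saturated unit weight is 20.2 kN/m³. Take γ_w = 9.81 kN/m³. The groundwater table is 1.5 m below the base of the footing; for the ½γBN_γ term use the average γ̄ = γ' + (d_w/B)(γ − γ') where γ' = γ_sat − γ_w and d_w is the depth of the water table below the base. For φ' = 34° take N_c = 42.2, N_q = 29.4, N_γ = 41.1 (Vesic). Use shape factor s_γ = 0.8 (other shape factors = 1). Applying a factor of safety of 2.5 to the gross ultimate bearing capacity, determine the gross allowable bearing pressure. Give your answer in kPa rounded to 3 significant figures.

q_all ≈ 677 kPa

q = γ·D_f = 18.6 × 2.06 = 38.316 kPa.
γ' = 10.39 kN/m³; averaging over the depth B below the base, γ̄ = γ' + (d_w/B)(γ − γ') = 16.172 kN/m³.
q·N_q = 38.316 × 29.4 = 1126.5 kPa
0.5·γ·B·N_γ·s_γ = 0.5 × 16.172 × 2.13 × 41.1 × 0.8 = 566.29 kPa
q_ult = 1126.5 + 566.29 = 1692.8 kPa.
q_all = q_ult / FS = 1692.8 / 2.5 = 677.11 kPa.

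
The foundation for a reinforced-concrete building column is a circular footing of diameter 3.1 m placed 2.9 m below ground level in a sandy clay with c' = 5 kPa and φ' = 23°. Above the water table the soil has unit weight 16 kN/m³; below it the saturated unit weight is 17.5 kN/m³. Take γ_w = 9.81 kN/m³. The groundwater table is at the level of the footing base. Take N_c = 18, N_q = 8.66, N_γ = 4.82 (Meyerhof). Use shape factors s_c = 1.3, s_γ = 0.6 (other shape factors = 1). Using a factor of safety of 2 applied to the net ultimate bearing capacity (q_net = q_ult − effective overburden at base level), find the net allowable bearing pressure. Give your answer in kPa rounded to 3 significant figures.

Effective surcharge at the founding depth q = γ·D_f = 16 × 2.9 = 46.4 kPa.
The water table coincides with the base, so in the self-weight term γ → γ' = 7.69 kN/m³.
q_ult = c·N_c·s_c + q·N_q + 0.5·γ·B·N_γ·s_γ
     = 5 × 18 × 1.3 + 46.4 × 8.66 + 0.5 × 7.69 × 3.1 × 4.82 × 0.6
     = 117 + 401.82 + 34.471 = 553.3 kPa.
Net ultimate: q_net = 553.3 − 46.4 = 506.9 kPa.
q_all(net) = 506.9 / 2 = 253.45 kPa.

q_all(net) ≈ 253 kPa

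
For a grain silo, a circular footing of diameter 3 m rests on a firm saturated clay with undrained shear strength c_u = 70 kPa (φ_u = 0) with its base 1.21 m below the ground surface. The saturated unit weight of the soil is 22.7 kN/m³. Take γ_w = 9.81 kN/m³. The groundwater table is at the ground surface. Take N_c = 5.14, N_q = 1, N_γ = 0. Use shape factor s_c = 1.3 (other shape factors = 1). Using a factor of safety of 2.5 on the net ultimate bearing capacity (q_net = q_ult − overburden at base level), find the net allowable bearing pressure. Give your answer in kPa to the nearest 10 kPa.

Water table at ground surface, so effective unit weight γ' = 22.7 − 9.81 = 12.89 kN/m³ is used throughout; overburden q = 12.89 × 1.21 = 15.597 kPa.
Cohesion term c·N_c·s_c = 70 × 5.14 × 1.3 = 467.74 kPa; surcharge term q·N_q = 15.597 × 1 = 15.597 kPa.
q_ult = 467.74 + 15.597 = 483.34 kPa.
q_net = 483.34 − 15.597 = 467.74 kPa.
q_all(net) = 467.74 / 2.5 = 187.1 kPa.

q_all(net) ≈ 190 kPa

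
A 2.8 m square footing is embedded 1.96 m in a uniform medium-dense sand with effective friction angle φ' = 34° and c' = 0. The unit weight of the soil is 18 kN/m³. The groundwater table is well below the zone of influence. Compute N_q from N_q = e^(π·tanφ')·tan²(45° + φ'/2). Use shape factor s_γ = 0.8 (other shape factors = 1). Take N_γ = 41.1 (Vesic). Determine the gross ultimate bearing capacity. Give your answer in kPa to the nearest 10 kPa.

q_ult ≈ 1870 kPa

tan34° = 0.6745, so N_q = e^(π×0.6745)·tan²(62°) = 8.323 × 3.537 = 29.44.
Overburden at base level: q = 18 × 1.96 = 35.28 kPa.
Surcharge term q·N_q = 35.28 × 29.44 = 1038.6 kPa; self-weight term 0.5·γ·B·N_γ·s_γ = 0.5 × 18 × 2.8 × 41.1 × 0.8 = 828.58 kPa.
q_ult = 1038.6 + 828.58 = 1867.2 kPa.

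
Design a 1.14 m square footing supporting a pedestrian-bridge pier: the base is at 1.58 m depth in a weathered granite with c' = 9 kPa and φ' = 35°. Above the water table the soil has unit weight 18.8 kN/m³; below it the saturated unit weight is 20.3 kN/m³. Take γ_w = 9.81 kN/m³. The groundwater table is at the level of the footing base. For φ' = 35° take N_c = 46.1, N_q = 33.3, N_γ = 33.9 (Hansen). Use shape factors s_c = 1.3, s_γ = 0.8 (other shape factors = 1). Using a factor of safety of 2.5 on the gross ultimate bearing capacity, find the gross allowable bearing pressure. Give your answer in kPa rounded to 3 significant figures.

q_all ≈ 676 kPa

Overburden at base level: q = 18.8 × 1.58 = 29.704 kPa.
Below the base the soil is submerged, so the ½γBN_γ term uses γ' = 20.3 − 9.81 = 10.49 kN/m³.
Cohesion term c·N_c·s_c = 9 × 46.1 × 1.3 = 539.37 kPa; surcharge term q·N_q = 29.704 × 33.3 = 989.14 kPa; self-weight term 0.5·γ·B·N_γ·s_γ = 0.5 × 10.49 × 1.14 × 33.9 × 0.8 = 162.16 kPa.
q_ult = 539.37 + 989.14 + 162.16 = 1690.7 kPa.
q_all = 1690.7 / 2.5 = 676.27 kPa.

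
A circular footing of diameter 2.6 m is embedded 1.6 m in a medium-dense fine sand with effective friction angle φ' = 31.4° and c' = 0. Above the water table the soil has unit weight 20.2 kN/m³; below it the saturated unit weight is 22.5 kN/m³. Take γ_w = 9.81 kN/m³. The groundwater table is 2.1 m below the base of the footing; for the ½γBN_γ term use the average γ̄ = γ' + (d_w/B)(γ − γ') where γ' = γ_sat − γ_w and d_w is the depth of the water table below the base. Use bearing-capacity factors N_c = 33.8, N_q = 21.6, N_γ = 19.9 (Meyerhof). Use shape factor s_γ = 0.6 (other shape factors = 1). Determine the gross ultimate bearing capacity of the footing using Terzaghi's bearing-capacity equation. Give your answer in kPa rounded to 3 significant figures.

q = γ·D_f = 20.2 × 1.6 = 32.32 kPa.
γ' = 12.69 kN/m³; averaging over the depth B below the base, γ̄ = γ' + (d_w/B)(γ − γ') = 18.756 kN/m³.
q·N_q = 32.32 × 21.6 = 698.11 kPa
0.5·γ·B·N_γ·s_γ = 0.5 × 18.756 × 2.6 × 19.9 × 0.6 = 291.13 kPa
q_ult = 698.11 + 291.13 = 989.24 kPa.

q_ult ≈ 989 kPa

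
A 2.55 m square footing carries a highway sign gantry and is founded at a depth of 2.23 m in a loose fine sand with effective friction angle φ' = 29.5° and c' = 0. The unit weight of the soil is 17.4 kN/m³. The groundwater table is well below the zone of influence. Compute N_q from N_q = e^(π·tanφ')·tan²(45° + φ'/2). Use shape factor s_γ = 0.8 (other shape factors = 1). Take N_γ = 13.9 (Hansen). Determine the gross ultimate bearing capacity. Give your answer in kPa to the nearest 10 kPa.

q_ult ≈ 920 kPa

tan29.5° = 0.5658, so N_q = e^(π×0.5658)·tan²(59.75°) = 5.915 × 2.94 = 17.39.
q = γ·D_f = 17.4 × 2.23 = 38.802 kPa.
q·N_q = 38.802 × 17.391 = 674.79 kPa
0.5·γ·B·N_γ·s_γ = 0.5 × 17.4 × 2.55 × 13.9 × 0.8 = 246.7 kPa
q_ult = 674.79 + 246.7 = 921.49 kPa.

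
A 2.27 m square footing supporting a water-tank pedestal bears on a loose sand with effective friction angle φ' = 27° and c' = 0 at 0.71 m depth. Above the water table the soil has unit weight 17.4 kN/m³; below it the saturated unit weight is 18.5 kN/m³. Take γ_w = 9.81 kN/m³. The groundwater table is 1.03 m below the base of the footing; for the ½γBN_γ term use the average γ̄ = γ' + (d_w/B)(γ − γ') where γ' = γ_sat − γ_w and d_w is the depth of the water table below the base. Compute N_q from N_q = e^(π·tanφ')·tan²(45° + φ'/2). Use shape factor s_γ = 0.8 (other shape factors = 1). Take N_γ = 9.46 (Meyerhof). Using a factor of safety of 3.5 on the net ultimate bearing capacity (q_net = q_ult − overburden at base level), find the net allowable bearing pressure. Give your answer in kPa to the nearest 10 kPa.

q_all(net) ≈ 70 kPa

N_q = e^(π·tan27°)·tan²(58.5°) = 13.2.
Effective surcharge at the founding depth q = γ·D_f = 17.4 × 0.71 = 12.354 kPa.
With d_w = 1.03 m < B, γ̄ = 8.69 + (1.03/2.27) × (17.4 − 8.69) = 12.642 kN/m³.
q_ult = q·N_q + 0.5·γ·B·N_γ·s_γ
     = 12.354 × 13.199 + 0.5 × 12.642 × 2.27 × 9.46 × 0.8
     = 163.06 + 108.59 = 271.65 kPa.
q_net = 271.65 − 12.354 = 259.3 kPa.
q_all(net) = 259.3 / 3.5 = 74.086 kPa.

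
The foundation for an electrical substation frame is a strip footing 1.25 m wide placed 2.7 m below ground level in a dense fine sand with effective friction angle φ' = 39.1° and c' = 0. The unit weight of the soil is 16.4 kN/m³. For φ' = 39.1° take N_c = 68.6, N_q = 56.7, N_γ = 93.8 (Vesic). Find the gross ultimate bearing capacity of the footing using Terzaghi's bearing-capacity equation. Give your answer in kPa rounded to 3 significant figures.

q_ult ≈ 3470 kPa

Effective surcharge at the founding depth q = γ·D_f = 16.4 × 2.7 = 44.28 kPa.
q_ult = q·N_q + 0.5·γ·B·N_γ
     = 44.28 × 56.7 + 0.5 × 16.4 × 1.25 × 93.8
     = 2510.7 + 961.45 = 3472.1 kPa.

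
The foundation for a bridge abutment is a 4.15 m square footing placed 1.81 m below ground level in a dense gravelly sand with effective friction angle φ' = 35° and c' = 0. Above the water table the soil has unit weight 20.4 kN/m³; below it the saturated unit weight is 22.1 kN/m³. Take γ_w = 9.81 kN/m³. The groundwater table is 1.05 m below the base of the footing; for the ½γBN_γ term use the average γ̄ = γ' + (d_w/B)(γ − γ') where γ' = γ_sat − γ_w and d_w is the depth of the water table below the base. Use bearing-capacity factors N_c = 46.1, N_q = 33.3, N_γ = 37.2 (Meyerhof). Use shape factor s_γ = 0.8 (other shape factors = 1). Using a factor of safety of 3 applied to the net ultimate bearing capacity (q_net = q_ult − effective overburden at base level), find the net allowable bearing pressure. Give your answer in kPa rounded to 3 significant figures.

q_all(net) ≈ 693 kPa

Overburden at base level: q = 20.4 × 1.81 = 36.924 kPa.
The water table is 1.05 m below the base (< B = 4.15 m), so the ½γBN_γ term uses γ̄ = γ' + (d_w/B)(γ − γ') = 12.29 + (1.05/4.15)(20.4 − 12.29) = 14.342 kN/m³.
Surcharge term q·N_q = 36.924 × 33.3 = 1229.6 kPa; self-weight term 0.5·γ·B·N_γ·s_γ = 0.5 × 14.342 × 4.15 × 37.2 × 0.8 = 885.64 kPa.
q_ult = 1229.6 + 885.64 = 2115.2 kPa.
Net ultimate: q_net = 2115.2 − 36.924 = 2078.3 kPa.
q_all(net) = 2078.3 / 3 = 692.76 kPa.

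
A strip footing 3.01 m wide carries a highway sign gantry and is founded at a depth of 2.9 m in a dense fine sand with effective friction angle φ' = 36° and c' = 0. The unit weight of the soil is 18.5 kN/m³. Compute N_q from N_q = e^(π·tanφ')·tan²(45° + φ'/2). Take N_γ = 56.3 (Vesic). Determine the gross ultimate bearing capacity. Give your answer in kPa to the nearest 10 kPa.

q_ult ≈ 3590 kPa

tan36° = 0.7265, so N_q = e^(π×0.7265)·tan²(63°) = 9.801 × 3.852 = 37.75.
Effective surcharge at the founding depth q = γ·D_f = 18.5 × 2.9 = 53.65 kPa.
q_ult = q·N_q + 0.5·γ·B·N_γ
     = 53.65 × 37.752 + 0.5 × 18.5 × 3.01 × 56.3
     = 2025.4 + 1567.5 = 3593 kPa.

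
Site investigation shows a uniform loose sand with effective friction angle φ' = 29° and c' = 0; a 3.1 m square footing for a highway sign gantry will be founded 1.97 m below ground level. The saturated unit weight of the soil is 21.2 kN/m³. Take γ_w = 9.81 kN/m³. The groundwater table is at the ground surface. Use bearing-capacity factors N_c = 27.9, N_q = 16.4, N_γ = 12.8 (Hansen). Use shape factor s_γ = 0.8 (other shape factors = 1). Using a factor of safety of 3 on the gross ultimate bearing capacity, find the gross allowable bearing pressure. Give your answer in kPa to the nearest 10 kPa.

γ' = 21.2 − 9.81 = 11.39 kN/m³ (submerged throughout). q = 11.39 × 1.97 = 22.438 kPa; the same γ' applies in the ½γBN_γ term.
q·N_q = 22.438 × 16.4 = 367.99 kPa
0.5·γ·B·N_γ·s_γ = 0.5 × 11.39 × 3.1 × 12.8 × 0.8 = 180.78 kPa
q_ult = 367.99 + 180.78 = 548.77 kPa.
q_all = 548.77 / 3 = 182.92 kPa.

q_all ≈ 180 kPa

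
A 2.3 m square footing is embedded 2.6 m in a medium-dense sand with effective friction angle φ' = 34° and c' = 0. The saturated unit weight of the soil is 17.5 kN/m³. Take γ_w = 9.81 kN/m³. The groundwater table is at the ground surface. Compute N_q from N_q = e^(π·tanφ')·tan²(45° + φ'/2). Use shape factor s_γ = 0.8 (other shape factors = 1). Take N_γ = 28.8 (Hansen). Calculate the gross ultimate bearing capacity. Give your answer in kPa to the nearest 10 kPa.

tan34° = 0.6745, so N_q = e^(π×0.6745)·tan²(62°) = 8.323 × 3.537 = 29.44.
With the water table at the surface the whole profile is submerged: γ' = 17.5 − 9.81 = 7.69 kN/m³, so q = γ'·D_f = 19.994 kPa; the same γ' applies in the ½γBN_γ term.
q_ult = q·N_q + 0.5·γ·B·N_γ·s_γ
     = 19.994 × 29.44 + 0.5 × 7.69 × 2.3 × 28.8 × 0.8
     = 588.62 + 203.75 = 792.37 kPa.

q_ult ≈ 790 kPa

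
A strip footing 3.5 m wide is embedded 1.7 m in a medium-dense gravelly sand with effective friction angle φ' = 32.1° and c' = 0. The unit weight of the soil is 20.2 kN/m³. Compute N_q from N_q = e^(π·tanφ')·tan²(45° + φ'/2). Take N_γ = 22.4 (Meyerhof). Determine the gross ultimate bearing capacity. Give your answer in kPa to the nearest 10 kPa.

q_ult ≈ 1600 kPa

tan32.1° = 0.6273, so N_q = e^(π×0.6273)·tan²(61.05°) = 7.176 × 3.268 = 23.45.
Effective surcharge at the founding depth q = γ·D_f = 20.2 × 1.7 = 34.34 kPa.
q_ult = q·N_q + 0.5·γ·B·N_γ
     = 34.34 × 23.451 + 0.5 × 20.2 × 3.5 × 22.4
     = 805.3 + 791.84 = 1597.1 kPa.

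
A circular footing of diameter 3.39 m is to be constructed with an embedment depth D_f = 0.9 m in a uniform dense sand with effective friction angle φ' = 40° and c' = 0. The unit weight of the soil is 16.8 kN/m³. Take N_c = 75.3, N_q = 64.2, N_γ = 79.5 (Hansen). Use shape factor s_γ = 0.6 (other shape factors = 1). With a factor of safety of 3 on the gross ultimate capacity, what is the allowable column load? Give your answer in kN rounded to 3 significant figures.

Effective surcharge at the founding depth q = γ·D_f = 16.8 × 0.9 = 15.12 kPa.
q_ult = q·N_q + 0.5·γ·B·N_γ·s_γ
     = 15.12 × 64.2 + 0.5 × 16.8 × 3.39 × 79.5 × 0.6
     = 970.7 + 1358.3 = 2329 kPa.
Gross allowable pressure q_all = 2329 / 3 = 776.34 kPa.
Footing area = 9.0259 m², so allowable column load = 776.34 × 9.0259 = 7007.1 kN.

P_all ≈ 7010 kN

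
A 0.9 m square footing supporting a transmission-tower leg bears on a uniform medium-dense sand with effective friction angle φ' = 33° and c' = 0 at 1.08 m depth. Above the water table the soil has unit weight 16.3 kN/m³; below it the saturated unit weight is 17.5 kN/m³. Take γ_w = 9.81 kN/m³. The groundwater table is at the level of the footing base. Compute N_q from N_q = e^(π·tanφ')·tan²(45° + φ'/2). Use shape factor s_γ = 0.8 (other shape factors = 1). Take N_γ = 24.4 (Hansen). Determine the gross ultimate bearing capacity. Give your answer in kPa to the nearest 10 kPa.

q_ult ≈ 530 kPa

tan33° = 0.6494, so N_q = e^(π×0.6494)·tan²(61.5°) = 7.692 × 3.392 = 26.09.
q = γ·D_f = 16.3 × 1.08 = 17.604 kPa.
For the ½γBN_γ term take γ' = 17.5 − 9.81 = 7.69 kN/m³ (soil below base is submerged).
q·N_q = 17.604 × 26.092 = 459.32 kPa
0.5·γ·B·N_γ·s_γ = 0.5 × 7.69 × 0.9 × 24.4 × 0.8 = 67.549 kPa
q_ult = 459.32 + 67.549 = 526.87 kPa.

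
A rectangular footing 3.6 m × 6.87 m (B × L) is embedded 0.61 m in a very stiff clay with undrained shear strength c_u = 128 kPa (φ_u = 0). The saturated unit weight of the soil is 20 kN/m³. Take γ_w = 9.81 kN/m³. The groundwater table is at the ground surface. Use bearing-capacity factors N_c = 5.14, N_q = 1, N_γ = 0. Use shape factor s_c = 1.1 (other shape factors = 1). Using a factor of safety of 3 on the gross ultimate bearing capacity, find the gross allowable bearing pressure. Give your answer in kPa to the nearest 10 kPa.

γ' = 20 − 9.81 = 10.19 kN/m³ (submerged throughout). q = 10.19 × 0.61 = 6.2159 kPa.
c·N_c·s_c = 128 × 5.14 × 1.1 = 723.71 kPa
q·N_q = 6.2159 × 1 = 6.2159 kPa
q_ult = 723.71 + 6.2159 = 729.93 kPa.
q_all = 729.93 / 3 = 243.31 kPa.

q_all ≈ 240 kPa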